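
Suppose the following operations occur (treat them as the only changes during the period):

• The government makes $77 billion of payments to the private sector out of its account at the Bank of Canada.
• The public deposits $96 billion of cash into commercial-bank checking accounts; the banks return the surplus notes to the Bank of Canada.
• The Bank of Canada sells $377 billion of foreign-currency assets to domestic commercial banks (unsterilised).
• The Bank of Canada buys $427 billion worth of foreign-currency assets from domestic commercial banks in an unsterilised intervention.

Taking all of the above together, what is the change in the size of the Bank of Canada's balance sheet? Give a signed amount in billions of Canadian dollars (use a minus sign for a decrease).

+$50 billion

Bank of Canada balance sheet:
  Assets:      Foreign assets +$50B
  Liabilities: Bank reserves +$223B, Currency in circulation −$96B, Government deposits −$77B
Change in total Bank of Canada assets = +$50 billion.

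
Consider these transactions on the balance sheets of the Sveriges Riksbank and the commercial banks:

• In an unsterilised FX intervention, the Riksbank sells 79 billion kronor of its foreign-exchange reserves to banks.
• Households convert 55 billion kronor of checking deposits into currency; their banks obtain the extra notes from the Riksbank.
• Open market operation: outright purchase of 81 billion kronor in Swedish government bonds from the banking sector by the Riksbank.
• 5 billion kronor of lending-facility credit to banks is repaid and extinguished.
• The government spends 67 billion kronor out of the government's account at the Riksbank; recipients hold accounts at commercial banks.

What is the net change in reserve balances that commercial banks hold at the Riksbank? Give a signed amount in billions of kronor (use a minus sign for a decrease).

+9 billion

Riksbank balance sheet:
  Assets:      Securities +81B, Loans to banks −5B, Foreign assets −79B
  Liabilities: Bank reserves +9B, Currency in circulation +55B, Government deposits −67B
So the change in reserve balances that commercial banks hold at the Riksbank is +9 billion.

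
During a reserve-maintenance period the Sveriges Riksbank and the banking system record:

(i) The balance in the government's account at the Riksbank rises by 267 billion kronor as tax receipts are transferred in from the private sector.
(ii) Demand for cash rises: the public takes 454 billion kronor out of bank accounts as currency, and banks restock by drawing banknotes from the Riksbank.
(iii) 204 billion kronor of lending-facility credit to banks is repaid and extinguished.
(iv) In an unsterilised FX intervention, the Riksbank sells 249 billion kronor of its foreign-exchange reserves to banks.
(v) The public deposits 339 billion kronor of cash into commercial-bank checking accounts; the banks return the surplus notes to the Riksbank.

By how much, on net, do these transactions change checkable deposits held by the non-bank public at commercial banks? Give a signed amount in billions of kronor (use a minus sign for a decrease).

Government account inflow 267 billion kronor: non-bank counterparties' bank balances fall → −267B.
Currency withdrawal 454 billion kronor: non-bank counterparties' bank balances fall → −454B.
Discount-window repayment 204 billion kronor: the counterparty is a bank, so public deposits are unchanged → 0.
FX sale 249 billion kronor: the counterparty is a bank, so public deposits are unchanged → 0.
Currency deposit 339 billion kronor: non-bank counterparties' bank balances rise → +339B.
Net: −267 − 454 + 0 + 0 + 339 = -382 billion.

-382 billion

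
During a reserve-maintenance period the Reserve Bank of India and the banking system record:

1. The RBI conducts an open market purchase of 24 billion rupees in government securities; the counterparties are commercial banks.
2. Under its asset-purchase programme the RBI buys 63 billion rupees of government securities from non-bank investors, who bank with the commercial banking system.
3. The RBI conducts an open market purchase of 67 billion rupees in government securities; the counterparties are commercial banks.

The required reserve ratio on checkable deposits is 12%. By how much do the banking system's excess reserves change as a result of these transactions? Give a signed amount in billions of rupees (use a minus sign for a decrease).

OMO purchase (from banks) 24 billion rupees: reserves +24B, deposits 0.
Asset purchase (from non-banks) 63 billion rupees: reserves +63B, deposits +63B.
OMO purchase (from banks) 67 billion rupees: reserves +67B, deposits 0.
Totals: Δreserves = +154B, Δdeposits = +63B.
Δrequired reserves = 12% × +63B = +7.56B.
Δexcess reserves = Δreserves − Δrequired = +154B − (+7.56B) = +146.44 billion.

+146.44 billion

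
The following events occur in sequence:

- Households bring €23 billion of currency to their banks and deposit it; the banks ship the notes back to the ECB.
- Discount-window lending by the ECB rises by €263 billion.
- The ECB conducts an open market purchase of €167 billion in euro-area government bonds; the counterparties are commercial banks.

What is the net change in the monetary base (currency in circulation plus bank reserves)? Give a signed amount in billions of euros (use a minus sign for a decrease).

Currency deposit €23 billion: just a shift between currency and reserves — both are base money → 0.
Discount-window loan €263 billion: ECB balance sheet expands → +€263B.
OMO purchase (from banks) €167 billion: ECB balance sheet expands → +€167B.
Net: 0 + 263 + 167 = +€430 billion.

+€430 billion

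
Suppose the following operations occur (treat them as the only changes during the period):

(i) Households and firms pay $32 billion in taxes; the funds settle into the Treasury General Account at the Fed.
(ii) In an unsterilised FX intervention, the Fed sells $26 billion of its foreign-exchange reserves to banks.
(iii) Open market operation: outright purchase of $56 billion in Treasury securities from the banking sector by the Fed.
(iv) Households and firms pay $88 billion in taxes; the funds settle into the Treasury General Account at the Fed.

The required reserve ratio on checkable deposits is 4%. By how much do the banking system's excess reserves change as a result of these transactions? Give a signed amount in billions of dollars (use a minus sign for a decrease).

Government account inflow $32 billion: reserves −$32B, deposits −$32B.
FX sale $26 billion: reserves −$26B, deposits 0.
OMO purchase (from banks) $56 billion: reserves +$56B, deposits 0.
Government account inflow $88 billion: reserves −$88B, deposits −$88B.
Totals: Δreserves = −$90B, Δdeposits = −$120B.
Δrequired reserves = 4% × −$120B = −$4.8B.
Δexcess reserves = Δreserves − Δrequired = −$90B − (−$4.8B) = -$85.2 billion.

-$85.2 billion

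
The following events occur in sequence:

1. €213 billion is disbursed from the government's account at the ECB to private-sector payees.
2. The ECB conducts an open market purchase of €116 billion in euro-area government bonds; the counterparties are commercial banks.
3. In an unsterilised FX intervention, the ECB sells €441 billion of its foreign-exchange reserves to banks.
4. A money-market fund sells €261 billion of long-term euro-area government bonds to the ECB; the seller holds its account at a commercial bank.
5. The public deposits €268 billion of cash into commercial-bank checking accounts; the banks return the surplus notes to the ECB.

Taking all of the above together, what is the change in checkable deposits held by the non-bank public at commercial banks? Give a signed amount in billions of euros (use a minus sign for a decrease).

+€742 billion

Government spending €213 billion: non-bank counterparties' bank balances rise → +€213B.
OMO purchase (from banks) €116 billion: the counterparty is a bank, so public deposits are unchanged → 0.
FX sale €441 billion: the counterparty is a bank, so public deposits are unchanged → 0.
Asset purchase (from non-banks) €261 billion: non-bank counterparties' bank balances rise → +€261B.
Currency deposit €268 billion: non-bank counterparties' bank balances rise → +€268B.
Net: 213 + 0 + 0 + 261 + 268 = +€742 billion.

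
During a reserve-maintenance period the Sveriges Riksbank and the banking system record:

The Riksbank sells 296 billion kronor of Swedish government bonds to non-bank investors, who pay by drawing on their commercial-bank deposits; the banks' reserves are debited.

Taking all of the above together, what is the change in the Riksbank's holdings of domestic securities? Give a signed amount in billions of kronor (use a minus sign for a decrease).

Riksbank balance sheet:
  Assets:      Securities −296B
  Liabilities: Bank reserves −296B
So the change in the Riksbank's holdings of domestic securities is -296 billion.

-296 billion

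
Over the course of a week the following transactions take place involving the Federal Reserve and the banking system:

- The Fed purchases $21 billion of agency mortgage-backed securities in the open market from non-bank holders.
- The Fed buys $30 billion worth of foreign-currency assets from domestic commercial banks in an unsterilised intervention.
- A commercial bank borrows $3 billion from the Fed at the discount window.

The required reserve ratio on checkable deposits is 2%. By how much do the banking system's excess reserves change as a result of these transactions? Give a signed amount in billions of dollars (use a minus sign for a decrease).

Asset purchase (from non-banks) $21 billion: reserves +$21B, deposits +$21B.
FX purchase $30 billion: reserves +$30B, deposits 0.
Discount-window loan $3 billion: reserves +$3B, deposits 0.
Totals: Δreserves = +$54B, Δdeposits = +$21B.
Δrequired reserves = 2% × +$21B = +$0.42B.
Δexcess reserves = Δreserves − Δrequired = +$54B − (+$0.42B) = +$53.58 billion.

+$53.58 billion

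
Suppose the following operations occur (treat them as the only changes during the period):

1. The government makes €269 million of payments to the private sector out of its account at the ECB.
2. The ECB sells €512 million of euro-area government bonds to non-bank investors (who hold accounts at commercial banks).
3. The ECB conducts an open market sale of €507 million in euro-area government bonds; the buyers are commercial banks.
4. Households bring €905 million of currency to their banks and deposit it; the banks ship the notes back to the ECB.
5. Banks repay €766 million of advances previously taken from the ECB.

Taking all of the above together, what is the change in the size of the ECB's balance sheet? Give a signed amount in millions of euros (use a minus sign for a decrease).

Government spending €269 million: only the composition of liabilities changes → 0.
Asset sale (to non-banks) €512 million: an ECB asset is shed → −€512M.
OMO sale (to banks) €507 million: an ECB asset is shed → −€507M.
Currency deposit €905 million: only the composition of liabilities changes → 0.
Discount-window repayment €766 million: an ECB asset is shed → −€766M.
Net: 0 − 512 − 507 + 0 − 766 = -€1785 million.

-€1785 million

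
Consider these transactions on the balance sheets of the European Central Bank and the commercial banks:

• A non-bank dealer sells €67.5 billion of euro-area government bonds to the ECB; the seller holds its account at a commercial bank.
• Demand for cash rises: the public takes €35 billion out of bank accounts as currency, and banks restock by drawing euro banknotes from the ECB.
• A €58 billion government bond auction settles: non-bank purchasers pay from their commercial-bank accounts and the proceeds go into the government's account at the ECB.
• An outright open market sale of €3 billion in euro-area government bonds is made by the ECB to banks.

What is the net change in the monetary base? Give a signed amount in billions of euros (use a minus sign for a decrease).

Asset purchase (from non-banks) €67.5 billion: ECB balance sheet expands → +€67.5B.
Currency withdrawal €35 billion: just a shift between currency and reserves — both are base money → 0.
Government account inflow €58 billion: reserves shift to a non-base liability → −€58B.
OMO sale (to banks) €3 billion: ECB balance sheet contracts → −€3B.
Net: 67.5 + 0 − 58 − 3 = +€6.5 billion.

+€6.5 billion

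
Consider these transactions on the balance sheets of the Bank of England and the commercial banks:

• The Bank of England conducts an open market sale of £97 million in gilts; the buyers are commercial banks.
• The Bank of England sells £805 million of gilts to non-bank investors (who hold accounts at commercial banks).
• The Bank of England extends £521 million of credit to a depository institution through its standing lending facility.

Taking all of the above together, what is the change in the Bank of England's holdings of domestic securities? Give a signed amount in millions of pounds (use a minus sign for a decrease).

-£902 million

OMO sale (to banks) £97 million: securities removed from the Bank of England's portfolio → −£97M.
Asset sale (to non-banks) £805 million: securities removed from the Bank of England's portfolio → −£805M.
Discount-window loan £521 million: the Bank of England's securities portfolio is untouched → 0.
Net: −97 − 805 + 0 = -£902 million.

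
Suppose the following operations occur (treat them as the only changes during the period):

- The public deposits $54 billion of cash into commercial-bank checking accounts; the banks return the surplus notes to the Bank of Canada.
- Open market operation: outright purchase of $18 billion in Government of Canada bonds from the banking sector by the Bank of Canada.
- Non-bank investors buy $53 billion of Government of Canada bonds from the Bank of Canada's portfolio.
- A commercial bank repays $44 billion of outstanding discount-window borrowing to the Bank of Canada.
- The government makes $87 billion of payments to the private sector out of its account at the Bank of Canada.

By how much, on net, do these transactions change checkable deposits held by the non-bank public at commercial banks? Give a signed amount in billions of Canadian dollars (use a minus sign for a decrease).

Bank of Canada balance sheet:
  Assets:      Securities −$35B, Loans to banks −$44B
  Liabilities: Bank reserves +$62B, Currency in circulation −$54B, Government deposits −$87B
Commercial banking system:
  Assets:      Reserves at CB +$62B, Securities −$18B
  Liabilities: Checkable deposits +$88B, Borrowings from CB −$44B
So the change in checkable deposits held by the non-bank public at commercial banks is +$88 billion.

+$88 billion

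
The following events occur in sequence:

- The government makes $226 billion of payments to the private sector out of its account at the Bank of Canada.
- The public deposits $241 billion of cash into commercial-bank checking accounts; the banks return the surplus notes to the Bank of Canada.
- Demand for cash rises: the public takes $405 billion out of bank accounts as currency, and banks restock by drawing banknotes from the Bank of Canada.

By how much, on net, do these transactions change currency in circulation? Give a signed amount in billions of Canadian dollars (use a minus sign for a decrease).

Government spending $226 billion: no currency enters or leaves circulation → 0.
Currency deposit $241 billion: notes return to the central bank → −$241B.
Currency withdrawal $405 billion: notes leave the central bank → +$405B.
Net: 0 − 241 + 405 = +$164 billion.

+$164 billion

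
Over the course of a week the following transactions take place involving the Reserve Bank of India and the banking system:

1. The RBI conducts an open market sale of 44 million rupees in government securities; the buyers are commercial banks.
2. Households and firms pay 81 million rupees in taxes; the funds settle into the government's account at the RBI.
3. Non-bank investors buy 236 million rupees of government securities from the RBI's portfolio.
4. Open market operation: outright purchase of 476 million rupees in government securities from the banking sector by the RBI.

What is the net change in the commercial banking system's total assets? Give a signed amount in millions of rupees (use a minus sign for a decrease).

-317 million

OMO sale (to banks) 44 million rupees: just an asset swap on bank balance sheets → 0.
Government account inflow 81 million rupees: bank balance sheets shrink → −81M.
Asset sale (to non-banks) 236 million rupees: bank balance sheets shrink → −236M.
OMO purchase (from banks) 476 million rupees: just an asset swap on bank balance sheets → 0.
Net: 0 − 81 − 236 + 0 = -317 million.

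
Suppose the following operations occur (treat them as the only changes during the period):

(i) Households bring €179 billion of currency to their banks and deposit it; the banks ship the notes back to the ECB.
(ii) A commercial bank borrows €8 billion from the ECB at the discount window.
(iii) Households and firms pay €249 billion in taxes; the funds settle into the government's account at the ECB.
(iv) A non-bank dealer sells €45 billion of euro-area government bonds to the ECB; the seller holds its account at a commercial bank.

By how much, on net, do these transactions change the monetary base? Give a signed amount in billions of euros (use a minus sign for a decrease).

-€196 billion

Currency deposit €179 billion: just a shift between currency and reserves — both are base money → 0.
Discount-window loan €8 billion: ECB balance sheet expands → +€8B.
Government account inflow €249 billion: reserves shift to a non-base liability → −€249B.
Asset purchase (from non-banks) €45 billion: ECB balance sheet expands → +€45B.
Net: 0 + 8 − 249 + 45 = -€196 billion.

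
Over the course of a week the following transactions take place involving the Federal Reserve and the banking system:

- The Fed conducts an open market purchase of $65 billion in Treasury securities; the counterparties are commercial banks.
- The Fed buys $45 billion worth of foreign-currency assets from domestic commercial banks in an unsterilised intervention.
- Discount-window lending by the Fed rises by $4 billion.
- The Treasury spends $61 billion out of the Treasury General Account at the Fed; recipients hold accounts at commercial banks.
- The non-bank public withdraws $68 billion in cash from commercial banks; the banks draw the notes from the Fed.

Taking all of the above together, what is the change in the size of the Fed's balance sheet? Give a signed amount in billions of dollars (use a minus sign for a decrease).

OMO purchase (from banks) $65 billion: a Fed asset is acquired → +$65B.
FX purchase $45 billion: a Fed asset is acquired → +$45B.
Discount-window loan $4 billion: a Fed asset is acquired → +$4B.
Government spending $61 billion: only the composition of liabilities changes → 0.
Currency withdrawal $68 billion: only the composition of liabilities changes → 0.
Net: 65 + 45 + 4 + 0 + 0 = +$114 billion.

+$114 billion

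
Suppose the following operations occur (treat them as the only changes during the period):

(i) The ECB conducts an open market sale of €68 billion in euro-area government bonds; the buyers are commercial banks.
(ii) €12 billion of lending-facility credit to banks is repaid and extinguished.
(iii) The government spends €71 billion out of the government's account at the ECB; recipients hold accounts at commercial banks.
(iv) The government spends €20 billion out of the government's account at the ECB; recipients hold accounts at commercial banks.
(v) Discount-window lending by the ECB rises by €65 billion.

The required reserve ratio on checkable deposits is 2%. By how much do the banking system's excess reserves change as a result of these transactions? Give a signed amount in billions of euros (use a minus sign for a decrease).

OMO sale (to banks) €68 billion: reserves −€68B, deposits 0.
Discount-window repayment €12 billion: reserves −€12B, deposits 0.
Government spending €71 billion: reserves +€71B, deposits +€71B.
Government spending €20 billion: reserves +€20B, deposits +€20B.
Discount-window loan €65 billion: reserves +€65B, deposits 0.
Totals: Δreserves = +€76B, Δdeposits = +€91B.
Δrequired reserves = 2% × +€91B = +€1.82B.
Δexcess reserves = Δreserves − Δrequired = +€76B − (+€1.82B) = +€74.18 billion.

+€74.18 billion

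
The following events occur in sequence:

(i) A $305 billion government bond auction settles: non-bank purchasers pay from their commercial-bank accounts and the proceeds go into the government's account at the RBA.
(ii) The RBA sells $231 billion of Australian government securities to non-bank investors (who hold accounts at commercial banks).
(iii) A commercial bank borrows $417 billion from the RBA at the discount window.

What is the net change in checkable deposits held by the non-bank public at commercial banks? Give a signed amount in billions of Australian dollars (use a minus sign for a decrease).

-$536 billion

RBA balance sheet:
  Assets:      Securities −$231B, Loans to banks +$417B
  Liabilities: Bank reserves −$119B, Government deposits +$305B
Commercial banking system:
  Assets:      Reserves at CB −$119B
  Liabilities: Checkable deposits −$536B, Borrowings from CB +$417B
So the change in checkable deposits held by the non-bank public at commercial banks is -$536 billion.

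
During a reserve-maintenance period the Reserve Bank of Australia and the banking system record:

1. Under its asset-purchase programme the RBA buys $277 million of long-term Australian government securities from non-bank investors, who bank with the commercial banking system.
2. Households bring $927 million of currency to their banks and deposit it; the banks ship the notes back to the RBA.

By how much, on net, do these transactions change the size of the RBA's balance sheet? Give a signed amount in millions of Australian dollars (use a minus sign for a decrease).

+$277 million

Asset purchase (from non-banks) $277 million: an RBA asset is acquired → +$277M.
Currency deposit $927 million: only the composition of liabilities changes → 0.
Net: 277 + 0 = +$277 million.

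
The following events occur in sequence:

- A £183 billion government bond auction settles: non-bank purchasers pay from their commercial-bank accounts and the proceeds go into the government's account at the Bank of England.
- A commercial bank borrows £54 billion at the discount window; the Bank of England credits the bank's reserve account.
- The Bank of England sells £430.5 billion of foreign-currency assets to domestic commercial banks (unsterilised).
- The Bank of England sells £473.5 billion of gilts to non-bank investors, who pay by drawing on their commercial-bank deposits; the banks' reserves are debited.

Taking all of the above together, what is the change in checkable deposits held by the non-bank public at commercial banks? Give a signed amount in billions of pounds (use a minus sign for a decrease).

-£656.5 billion

Bank of England balance sheet:
  Assets:      Securities −£473.5B, Loans to banks +£54B, Foreign assets −£430.5B
  Liabilities: Bank reserves −£1033B, Government deposits +£183B
Commercial banking system:
  Assets:      Reserves at CB −£1033B, Foreign assets +£430.5B
  Liabilities: Checkable deposits −£656.5B, Borrowings from CB +£54B
So the change in checkable deposits held by the non-bank public at commercial banks is -£656.5 billion.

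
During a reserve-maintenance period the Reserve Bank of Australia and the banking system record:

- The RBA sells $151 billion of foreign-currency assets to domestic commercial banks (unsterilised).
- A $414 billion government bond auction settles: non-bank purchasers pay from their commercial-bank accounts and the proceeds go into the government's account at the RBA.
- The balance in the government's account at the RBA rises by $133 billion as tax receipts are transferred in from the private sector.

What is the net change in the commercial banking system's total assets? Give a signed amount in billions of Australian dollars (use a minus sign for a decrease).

RBA balance sheet:
  Assets:      Foreign assets −$151B
  Liabilities: Bank reserves −$698B, Government deposits +$547B
Commercial banking system:
  Assets:      Reserves at CB −$698B, Foreign assets +$151B
  Liabilities: Checkable deposits −$547B
Change in total bank assets = -$547 billion.

-$547 billion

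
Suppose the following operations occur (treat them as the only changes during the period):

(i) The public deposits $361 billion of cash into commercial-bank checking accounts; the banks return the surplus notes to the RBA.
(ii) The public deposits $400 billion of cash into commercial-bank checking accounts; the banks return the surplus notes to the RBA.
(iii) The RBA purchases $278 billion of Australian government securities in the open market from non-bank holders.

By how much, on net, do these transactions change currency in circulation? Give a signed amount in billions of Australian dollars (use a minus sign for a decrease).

-$761 billion

Currency deposit $361 billion: notes return to the central bank → −$361B.
Currency deposit $400 billion: notes return to the central bank → −$400B.
Asset purchase (from non-banks) $278 billion: no currency enters or leaves circulation → 0.
Net: −361 − 400 + 0 = -$761 billion.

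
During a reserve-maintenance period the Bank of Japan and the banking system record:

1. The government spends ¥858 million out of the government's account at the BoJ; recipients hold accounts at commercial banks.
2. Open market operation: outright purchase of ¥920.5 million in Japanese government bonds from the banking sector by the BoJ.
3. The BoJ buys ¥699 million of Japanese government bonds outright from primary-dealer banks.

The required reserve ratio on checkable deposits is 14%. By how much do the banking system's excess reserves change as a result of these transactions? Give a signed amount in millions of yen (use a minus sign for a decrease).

+¥2357.38 million

Government spending ¥858 million: reserves +¥858M, deposits +¥858M.
OMO purchase (from banks) ¥920.5 million: reserves +¥920.5M, deposits 0.
OMO purchase (from banks) ¥699 million: reserves +¥699M, deposits 0.
Totals: Δreserves = +¥2477.5M, Δdeposits = +¥858M.
Δrequired reserves = 14% × +¥858M = +¥120.12M.
Δexcess reserves = Δreserves − Δrequired = +¥2477.5M − (+¥120.12M) = +¥2357.38 million.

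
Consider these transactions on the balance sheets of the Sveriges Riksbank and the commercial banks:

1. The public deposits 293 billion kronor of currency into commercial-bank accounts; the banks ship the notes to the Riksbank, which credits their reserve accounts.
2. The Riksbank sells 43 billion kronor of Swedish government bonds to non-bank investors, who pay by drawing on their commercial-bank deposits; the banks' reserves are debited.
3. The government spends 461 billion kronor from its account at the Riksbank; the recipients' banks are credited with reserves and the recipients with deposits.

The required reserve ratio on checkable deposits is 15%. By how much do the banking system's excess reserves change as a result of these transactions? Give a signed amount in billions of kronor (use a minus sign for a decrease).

+604.35 billion

Currency deposit 293 billion kronor: reserves +293B, deposits +293B.
Asset sale (to non-banks) 43 billion kronor: reserves −43B, deposits −43B.
Government spending 461 billion kronor: reserves +461B, deposits +461B.
Totals: Δreserves = +711B, Δdeposits = +711B.
Δrequired reserves = 15% × +711B = +106.65B.
Δexcess reserves = Δreserves − Δrequired = +711B − (+106.65B) = +604.35 billion.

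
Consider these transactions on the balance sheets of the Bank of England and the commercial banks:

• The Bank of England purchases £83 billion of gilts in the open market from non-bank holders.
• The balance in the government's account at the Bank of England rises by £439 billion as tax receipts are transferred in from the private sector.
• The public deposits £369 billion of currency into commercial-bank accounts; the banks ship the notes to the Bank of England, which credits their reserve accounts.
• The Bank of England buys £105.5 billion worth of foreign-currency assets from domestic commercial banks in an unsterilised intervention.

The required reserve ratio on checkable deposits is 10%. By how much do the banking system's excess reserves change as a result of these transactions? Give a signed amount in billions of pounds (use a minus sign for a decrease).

+£117.2 billion

Asset purchase (from non-banks) £83 billion: reserves +£83B, deposits +£83B.
Government account inflow £439 billion: reserves −£439B, deposits −£439B.
Currency deposit £369 billion: reserves +£369B, deposits +£369B.
FX purchase £105.5 billion: reserves +£105.5B, deposits 0.
Totals: Δreserves = +£118.5B, Δdeposits = +£13B.
Δrequired reserves = 10% × +£13B = +£1.3B.
Δexcess reserves = Δreserves − Δrequired = +£118.5B − (+£1.3B) = +£117.2 billion.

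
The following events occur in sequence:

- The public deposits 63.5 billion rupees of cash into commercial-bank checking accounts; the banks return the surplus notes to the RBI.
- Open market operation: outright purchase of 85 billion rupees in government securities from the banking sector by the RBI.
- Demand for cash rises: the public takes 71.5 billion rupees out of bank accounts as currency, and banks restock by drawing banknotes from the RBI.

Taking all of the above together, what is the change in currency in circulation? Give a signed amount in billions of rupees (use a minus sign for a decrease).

Currency deposit 63.5 billion rupees: notes return to the central bank → −63.5B.
OMO purchase (from banks) 85 billion rupees: no currency enters or leaves circulation → 0.
Currency withdrawal 71.5 billion rupees: notes leave the central bank → +71.5B.
Net: −63.5 + 0 + 71.5 = +8 billion.

+8 billion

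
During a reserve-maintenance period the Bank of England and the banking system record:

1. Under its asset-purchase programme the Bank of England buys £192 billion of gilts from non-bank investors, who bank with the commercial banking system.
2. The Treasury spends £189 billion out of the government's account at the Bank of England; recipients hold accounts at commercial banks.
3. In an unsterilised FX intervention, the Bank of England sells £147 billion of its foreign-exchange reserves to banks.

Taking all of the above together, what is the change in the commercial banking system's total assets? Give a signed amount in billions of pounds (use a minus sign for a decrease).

Asset purchase (from non-banks) £192 billion: bank balance sheets expand → +£192B.
Government spending £189 billion: bank balance sheets expand → +£189B.
FX sale £147 billion: just an asset swap on bank balance sheets → 0.
Net: 192 + 189 + 0 = +£381 billion.

+£381 billion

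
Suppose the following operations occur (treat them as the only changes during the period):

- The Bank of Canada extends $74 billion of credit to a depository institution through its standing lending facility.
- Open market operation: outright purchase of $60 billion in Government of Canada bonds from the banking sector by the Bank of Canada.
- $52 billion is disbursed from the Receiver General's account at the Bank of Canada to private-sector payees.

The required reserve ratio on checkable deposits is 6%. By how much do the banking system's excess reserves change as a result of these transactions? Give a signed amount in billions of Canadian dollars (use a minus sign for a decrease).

+$182.88 billion

Discount-window loan $74 billion: reserves +$74B, deposits 0.
OMO purchase (from banks) $60 billion: reserves +$60B, deposits 0.
Government spending $52 billion: reserves +$52B, deposits +$52B.
Totals: Δreserves = +$186B, Δdeposits = +$52B.
Δrequired reserves = 6% × +$52B = +$3.12B.
Δexcess reserves = Δreserves − Δrequired = +$186B − (+$3.12B) = +$182.88 billion.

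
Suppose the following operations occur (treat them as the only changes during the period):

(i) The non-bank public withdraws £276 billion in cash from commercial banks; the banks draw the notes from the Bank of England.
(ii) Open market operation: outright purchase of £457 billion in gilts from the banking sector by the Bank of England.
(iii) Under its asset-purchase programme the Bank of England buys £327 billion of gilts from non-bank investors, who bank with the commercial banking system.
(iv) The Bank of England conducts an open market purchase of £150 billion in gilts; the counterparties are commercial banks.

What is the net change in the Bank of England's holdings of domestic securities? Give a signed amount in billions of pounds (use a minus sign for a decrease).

Currency withdrawal £276 billion: the Bank of England's securities portfolio is untouched → 0.
OMO purchase (from banks) £457 billion: securities added to the Bank of England's portfolio → +£457B.
Asset purchase (from non-banks) £327 billion: securities added to the Bank of England's portfolio → +£327B.
OMO purchase (from banks) £150 billion: securities added to the Bank of England's portfolio → +£150B.
Net: 0 + 457 + 327 + 150 = +£934 billion.

+£934 billion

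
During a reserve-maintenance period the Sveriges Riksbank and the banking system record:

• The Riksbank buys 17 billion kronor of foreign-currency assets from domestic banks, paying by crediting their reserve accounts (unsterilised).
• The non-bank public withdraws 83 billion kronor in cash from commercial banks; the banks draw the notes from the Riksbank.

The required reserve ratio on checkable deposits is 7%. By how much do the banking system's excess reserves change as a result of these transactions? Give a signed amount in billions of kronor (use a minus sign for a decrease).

FX purchase 17 billion kronor: reserves +17B, deposits 0.
Currency withdrawal 83 billion kronor: reserves −83B, deposits −83B.
Totals: Δreserves = −66B, Δdeposits = −83B.
Δrequired reserves = 7% × −83B = −5.81B.
Δexcess reserves = Δreserves − Δrequired = −66B − (−5.81B) = -60.19 billion.

-60.19 billion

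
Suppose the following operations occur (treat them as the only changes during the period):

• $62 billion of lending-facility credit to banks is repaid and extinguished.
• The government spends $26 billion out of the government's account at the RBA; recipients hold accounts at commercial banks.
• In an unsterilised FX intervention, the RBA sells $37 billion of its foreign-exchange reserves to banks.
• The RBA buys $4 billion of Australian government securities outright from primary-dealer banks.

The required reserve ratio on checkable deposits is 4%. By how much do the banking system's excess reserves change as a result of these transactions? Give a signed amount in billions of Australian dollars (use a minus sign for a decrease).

Discount-window repayment $62 billion: reserves −$62B, deposits 0.
Government spending $26 billion: reserves +$26B, deposits +$26B.
FX sale $37 billion: reserves −$37B, deposits 0.
OMO purchase (from banks) $4 billion: reserves +$4B, deposits 0.
Totals: Δreserves = −$69B, Δdeposits = +$26B.
Δrequired reserves = 4% × +$26B = +$1.04B.
Δexcess reserves = Δreserves − Δrequired = −$69B − (+$1.04B) = -$70.04 billion.

-$70.04 billion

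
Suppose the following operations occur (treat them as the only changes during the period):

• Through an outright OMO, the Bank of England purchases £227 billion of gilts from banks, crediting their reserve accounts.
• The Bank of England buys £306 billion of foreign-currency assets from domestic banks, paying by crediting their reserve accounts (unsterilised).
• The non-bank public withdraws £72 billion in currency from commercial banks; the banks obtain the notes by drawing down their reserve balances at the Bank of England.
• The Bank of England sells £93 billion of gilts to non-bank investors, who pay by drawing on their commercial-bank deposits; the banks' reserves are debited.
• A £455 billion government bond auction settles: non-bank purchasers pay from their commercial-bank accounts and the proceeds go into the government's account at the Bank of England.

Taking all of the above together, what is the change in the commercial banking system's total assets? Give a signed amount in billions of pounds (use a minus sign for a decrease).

-£620 billion

Bank of England balance sheet:
  Assets:      Securities +£134B, Foreign assets +£306B
  Liabilities: Bank reserves −£87B, Currency in circulation +£72B, Government deposits +£455B
Commercial banking system:
  Assets:      Reserves at CB −£87B, Securities −£227B, Foreign assets −£306B
  Liabilities: Checkable deposits −£620B
Change in total bank assets = -£620 billion.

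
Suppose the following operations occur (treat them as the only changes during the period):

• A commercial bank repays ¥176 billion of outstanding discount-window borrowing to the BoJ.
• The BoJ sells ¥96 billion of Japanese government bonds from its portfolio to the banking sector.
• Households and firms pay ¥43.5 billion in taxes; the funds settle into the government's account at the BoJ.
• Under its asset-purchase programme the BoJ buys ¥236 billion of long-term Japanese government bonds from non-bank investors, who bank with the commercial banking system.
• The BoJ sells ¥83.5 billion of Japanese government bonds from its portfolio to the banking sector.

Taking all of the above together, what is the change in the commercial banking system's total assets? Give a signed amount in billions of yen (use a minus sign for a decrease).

+¥16.5 billion

BoJ balance sheet:
  Assets:      Securities +¥56.5B, Loans to banks −¥176B
  Liabilities: Bank reserves −¥163B, Government deposits +¥43.5B
Commercial banking system:
  Assets:      Reserves at CB −¥163B, Securities +¥179.5B
  Liabilities: Checkable deposits +¥192.5B, Borrowings from CB −¥176B
Change in total bank assets = +¥16.5 billion.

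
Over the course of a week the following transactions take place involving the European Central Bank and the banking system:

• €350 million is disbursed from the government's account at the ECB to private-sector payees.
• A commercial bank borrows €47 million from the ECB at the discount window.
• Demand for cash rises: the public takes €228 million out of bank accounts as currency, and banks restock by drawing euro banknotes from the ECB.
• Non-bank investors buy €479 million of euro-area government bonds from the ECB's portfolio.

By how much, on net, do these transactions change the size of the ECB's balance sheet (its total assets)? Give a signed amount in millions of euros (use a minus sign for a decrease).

Government spending €350 million: only the composition of liabilities changes → 0.
Discount-window loan €47 million: an ECB asset is acquired → +€47M.
Currency withdrawal €228 million: only the composition of liabilities changes → 0.
Asset sale (to non-banks) €479 million: an ECB asset is shed → −€479M.
Net: 0 + 47 + 0 − 479 = -€432 million.

-€432 million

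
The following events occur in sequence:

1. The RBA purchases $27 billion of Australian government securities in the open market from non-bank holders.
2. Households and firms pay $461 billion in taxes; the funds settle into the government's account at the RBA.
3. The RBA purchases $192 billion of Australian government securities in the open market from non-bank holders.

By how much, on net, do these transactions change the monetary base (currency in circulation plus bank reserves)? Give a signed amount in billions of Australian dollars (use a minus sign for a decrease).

-$242 billion

Asset purchase (from non-banks) $27 billion: RBA balance sheet expands → +$27B.
Government account inflow $461 billion: reserves shift to a non-base liability → −$461B.
Asset purchase (from non-banks) $192 billion: RBA balance sheet expands → +$192B.
Net: 27 − 461 + 192 = -$242 billion.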